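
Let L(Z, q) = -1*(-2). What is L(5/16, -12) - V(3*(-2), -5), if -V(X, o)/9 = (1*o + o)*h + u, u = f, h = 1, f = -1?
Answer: -97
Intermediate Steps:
u = -1
V(X, o) = 9 - 18*o (V(X, o) = -9*((1*o + o)*1 - 1) = -9*((o + o)*1 - 1) = -9*((2*o)*1 - 1) = -9*(2*o - 1) = -9*(-1 + 2*o) = 9 - 18*o)
L(Z, q) = 2
L(5/16, -12) - V(3*(-2), -5) = 2 - (9 - 18*(-5)) = 2 - (9 + 90) = 2 - 1*99 = 2 - 99 = -97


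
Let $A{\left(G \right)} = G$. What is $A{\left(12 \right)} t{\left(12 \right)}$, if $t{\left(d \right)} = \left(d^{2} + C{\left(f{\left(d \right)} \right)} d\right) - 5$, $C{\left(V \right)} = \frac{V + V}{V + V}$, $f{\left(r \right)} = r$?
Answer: $1812$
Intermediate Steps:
$C{\left(V \right)} = 1$ ($C{\left(V \right)} = \frac{2 V}{2 V} = 2 V \frac{1}{2 V} = 1$)
$t{\left(d \right)} = -5 + d + d^{2}$ ($t{\left(d \right)} = \left(d^{2} + 1 d\right) - 5 = \left(d^{2} + d\right) - 5 = \left(d + d^{2}\right) - 5 = -5 + d + d^{2}$)
$A{\left(12 \right)} t{\left(12 \right)} = 12 \left(-5 + 12 + 12^{2}\right) = 12 \left(-5 + 12 + 144\right) = 12 \cdot 151 = 1812$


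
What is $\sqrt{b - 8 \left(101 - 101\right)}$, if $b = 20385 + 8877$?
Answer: $\sqrt{29262} \approx 171.06$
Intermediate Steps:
$b = 29262$
$\sqrt{b - 8 \left(101 - 101\right)} = \sqrt{29262 - 8 \left(101 - 101\right)} = \sqrt{29262 - 0} = \sqrt{29262 + 0} = \sqrt{29262}$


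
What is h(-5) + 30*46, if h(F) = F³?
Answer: 1255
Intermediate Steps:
h(-5) + 30*46 = (-5)³ + 30*46 = -125 + 1380 = 1255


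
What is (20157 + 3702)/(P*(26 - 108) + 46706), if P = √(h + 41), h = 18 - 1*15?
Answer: 50652657/99143390 + 88929*√11/49571695 ≈ 0.51685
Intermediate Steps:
h = 3 (h = 18 - 15 = 3)
P = 2*√11 (P = √(3 + 41) = √44 = 2*√11 ≈ 6.6332)
(20157 + 3702)/(P*(26 - 108) + 46706) = (20157 + 3702)/((2*√11)*(26 - 108) + 46706) = 23859/((2*√11)*(-82) + 46706) = 23859/(-164*√11 + 46706) = 23859/(46706 - 164*√11)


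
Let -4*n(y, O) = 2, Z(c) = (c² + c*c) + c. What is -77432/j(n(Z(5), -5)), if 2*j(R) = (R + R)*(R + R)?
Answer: -154864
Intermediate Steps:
Z(c) = c + 2*c² (Z(c) = (c² + c²) + c = 2*c² + c = c + 2*c²)
n(y, O) = -½ (n(y, O) = -¼*2 = -½)
j(R) = 2*R² (j(R) = ((R + R)*(R + R))/2 = ((2*R)*(2*R))/2 = (4*R²)/2 = 2*R²)
-77432/j(n(Z(5), -5)) = -77432/(2*(-½)²) = -77432/(2*(¼)) = -77432/½ = -77432*2 = -154864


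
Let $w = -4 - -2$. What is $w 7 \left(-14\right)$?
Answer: $196$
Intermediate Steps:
$w = -2$ ($w = -4 + 2 = -2$)
$w 7 \left(-14\right) = \left(-2\right) 7 \left(-14\right) = \left(-14\right) \left(-14\right) = 196$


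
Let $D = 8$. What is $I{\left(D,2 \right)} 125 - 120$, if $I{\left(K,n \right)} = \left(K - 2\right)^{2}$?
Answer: $4380$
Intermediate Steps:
$I{\left(K,n \right)} = \left(-2 + K\right)^{2}$
$I{\left(D,2 \right)} 125 - 120 = \left(-2 + 8\right)^{2} \cdot 125 - 120 = 6^{2} \cdot 125 - 120 = 36 \cdot 125 - 120 = 4500 - 120 = 4380$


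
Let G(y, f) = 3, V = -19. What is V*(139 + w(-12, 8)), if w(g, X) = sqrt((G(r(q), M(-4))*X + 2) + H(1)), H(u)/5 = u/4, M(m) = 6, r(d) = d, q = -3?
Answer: -2641 - 19*sqrt(109)/2 ≈ -2740.2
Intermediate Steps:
H(u) = 5*u/4 (H(u) = 5*(u/4) = 5*u/4)
w(g, X) = sqrt(13/4 + 3*X) (w(g, X) = sqrt((3*X + 2) + (5/4)*1) = sqrt((2 + 3*X) + 5/4) = sqrt(13/4 + 3*X))
V*(139 + w(-12, 8)) = -19*(139 + sqrt(13 + 12*8)/2) = -19*(139 + sqrt(13 + 96)/2) = -19*(139 + sqrt(109)/2) = -2641 - 19*sqrt(109)/2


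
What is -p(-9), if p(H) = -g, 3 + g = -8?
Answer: -11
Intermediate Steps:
g = -11 (g = -3 - 8 = -11)
p(H) = 11 (p(H) = -1*(-11) = 11)
-p(-9) = -1*11 = -11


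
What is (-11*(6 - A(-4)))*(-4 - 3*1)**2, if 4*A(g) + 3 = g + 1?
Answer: -8085/2 ≈ -4042.5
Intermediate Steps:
A(g) = -1/2 + g/4 (A(g) = -3/4 + (g + 1)/4 = -3/4 + (1 + g)/4 = -3/4 + (1/4 + g/4) = -1/2 + g/4)
(-11*(6 - A(-4)))*(-4 - 3*1)**2 = (-11*(6 - (-1/2 + (1/4)*(-4))))*(-4 - 3*1)**2 = (-11*(6 - (-1/2 - 1)))*(-4 - 3)**2 = -11*(6 - 1*(-3/2))*(-7)**2 = -11*(6 + 3/2)*49 = -11*15/2*49 = -165/2*49 = -8085/2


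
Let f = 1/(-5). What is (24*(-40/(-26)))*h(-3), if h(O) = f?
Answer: -96/13 ≈ -7.3846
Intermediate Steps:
f = -⅕ ≈ -0.20000
h(O) = -⅕
(24*(-40/(-26)))*h(-3) = (24*(-40/(-26)))*(-⅕) = (24*(-40*(-1/26)))*(-⅕) = (24*(20/13))*(-⅕) = (480/13)*(-⅕) = -96/13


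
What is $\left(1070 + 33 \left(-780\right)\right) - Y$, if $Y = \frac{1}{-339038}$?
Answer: $- \frac{8364067459}{339038} \approx -24670.0$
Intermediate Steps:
$Y = - \frac{1}{339038} \approx -2.9495 \cdot 10^{-6}$
$\left(1070 + 33 \left(-780\right)\right) - Y = \left(1070 + 33 \left(-780\right)\right) - - \frac{1}{339038} = \left(1070 - 25740\right) + \frac{1}{339038} = -24670 + \frac{1}{339038} = - \frac{8364067459}{339038}$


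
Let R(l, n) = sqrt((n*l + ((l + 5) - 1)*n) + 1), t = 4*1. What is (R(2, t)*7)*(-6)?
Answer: -42*sqrt(33) ≈ -241.27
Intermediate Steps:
t = 4
R(l, n) = sqrt(1 + l*n + n*(4 + l)) (R(l, n) = sqrt((l*n + ((5 + l) - 1)*n) + 1) = sqrt((l*n + (4 + l)*n) + 1) = sqrt((l*n + n*(4 + l)) + 1) = sqrt(1 + l*n + n*(4 + l)))
(R(2, t)*7)*(-6) = (sqrt(1 + 4*4 + 2*2*4)*7)*(-6) = (sqrt(1 + 16 + 16)*7)*(-6) = (sqrt(33)*7)*(-6) = (7*sqrt(33))*(-6) = -42*sqrt(33)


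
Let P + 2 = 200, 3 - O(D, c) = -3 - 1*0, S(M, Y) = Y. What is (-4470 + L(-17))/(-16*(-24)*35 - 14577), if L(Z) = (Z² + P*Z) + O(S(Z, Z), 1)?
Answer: 7541/1137 ≈ 6.6324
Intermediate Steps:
O(D, c) = 6 (O(D, c) = 3 - (-3 - 1*0) = 3 - (-3 + 0) = 3 - 1*(-3) = 3 + 3 = 6)
P = 198 (P = -2 + 200 = 198)
L(Z) = 6 + Z² + 198*Z (L(Z) = (Z² + 198*Z) + 6 = 6 + Z² + 198*Z)
(-4470 + L(-17))/(-16*(-24)*35 - 14577) = (-4470 + (6 + (-17)² + 198*(-17)))/(-16*(-24)*35 - 14577) = (-4470 + (6 + 289 - 3366))/(384*35 - 14577) = (-4470 - 3071)/(13440 - 14577) = -7541/(-1137) = -7541*(-1/1137) = 7541/1137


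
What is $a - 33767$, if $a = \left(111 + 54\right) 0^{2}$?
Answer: $-33767$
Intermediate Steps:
$a = 0$ ($a = 165 \cdot 0 = 0$)
$a - 33767 = 0 - 33767 = -33767$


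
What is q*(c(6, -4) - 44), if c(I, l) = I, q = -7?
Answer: 266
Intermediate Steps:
q*(c(6, -4) - 44) = -7*(6 - 44) = -7*(-38) = 266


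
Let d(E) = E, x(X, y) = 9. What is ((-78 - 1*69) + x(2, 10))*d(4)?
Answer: -552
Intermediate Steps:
((-78 - 1*69) + x(2, 10))*d(4) = ((-78 - 1*69) + 9)*4 = ((-78 - 69) + 9)*4 = (-147 + 9)*4 = -138*4 = -552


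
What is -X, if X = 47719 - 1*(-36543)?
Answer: -84262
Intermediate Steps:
X = 84262 (X = 47719 + 36543 = 84262)
-X = -1*84262 = -84262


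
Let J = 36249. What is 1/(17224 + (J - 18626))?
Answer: 1/34847 ≈ 2.8697e-5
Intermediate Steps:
1/(17224 + (J - 18626)) = 1/(17224 + (36249 - 18626)) = 1/(17224 + 17623) = 1/34847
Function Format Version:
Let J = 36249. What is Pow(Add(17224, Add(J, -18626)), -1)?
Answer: Rational(1, 34847) ≈ 2.8697e-5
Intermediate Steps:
Pow(Add(17224, Add(J, -18626)), -1) = Pow(Add(17224, Add(36249, -18626)), -1) = Pow(Add(17224, 17623), -1) = Pow(34847, -1) = Rational(1, 34847)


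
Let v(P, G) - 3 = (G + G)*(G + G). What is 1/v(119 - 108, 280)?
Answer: 1/313603 ≈ 3.1887e-6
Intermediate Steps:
v(P, G) = 3 + 4*G**2 (v(P, G) = 3 + (G + G)*(G + G) = 3 + (2*G)*(2*G) = 3 + 4*G**2)
1/v(119 - 108, 280) = 1/(3 + 4*280**2) = 1/(3 + 4*78400) = 1/(3 + 313600) = 1/313603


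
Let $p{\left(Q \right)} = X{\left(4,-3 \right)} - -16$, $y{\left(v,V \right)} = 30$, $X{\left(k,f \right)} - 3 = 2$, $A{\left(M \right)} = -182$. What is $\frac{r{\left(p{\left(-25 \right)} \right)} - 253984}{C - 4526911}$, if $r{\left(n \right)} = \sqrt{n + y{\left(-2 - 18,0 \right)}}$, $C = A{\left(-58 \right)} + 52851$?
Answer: $\frac{126992}{2237121} - \frac{\sqrt{51}}{4474242} \approx 0.056764$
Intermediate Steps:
$X{\left(k,f \right)} = 5$ ($X{\left(k,f \right)} = 3 + 2 = 5$)
$C = 52669$ ($C = -182 + 52851 = 52669$)
$p{\left(Q \right)} = 21$ ($p{\left(Q \right)} = 5 - -16 = 5 + 16 = 21$)
$r{\left(n \right)} = \sqrt{30 + n}$ ($r{\left(n \right)} = \sqrt{n + 30} = \sqrt{30 + n}$)
$\frac{r{\left(p{\left(-25 \right)} \right)} - 253984}{C - 4526911} = \frac{\sqrt{30 + 21} - 253984}{52669 - 4526911} = \frac{\sqrt{51} - 253984}{-4474242} = \left(-253984 + \sqrt{51}\right) \left(- \frac{1}{4474242}\right) = \frac{126992}{2237121} - \frac{\sqrt{51}}{4474242}$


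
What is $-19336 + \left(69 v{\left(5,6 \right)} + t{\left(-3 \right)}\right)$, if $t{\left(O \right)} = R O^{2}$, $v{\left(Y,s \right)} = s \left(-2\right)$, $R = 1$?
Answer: $-20155$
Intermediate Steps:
$v{\left(Y,s \right)} = - 2 s$
$t{\left(O \right)} = O^{2}$ ($t{\left(O \right)} = 1 O^{2} = O^{2}$)
$-19336 + \left(69 v{\left(5,6 \right)} + t{\left(-3 \right)}\right) = -19336 + \left(69 \left(\left(-2\right) 6\right) + \left(-3\right)^{2}\right) = -19336 + \left(69 \left(-12\right) + 9\right) = -19336 + \left(-828 + 9\right) = -19336 - 819 = -20155$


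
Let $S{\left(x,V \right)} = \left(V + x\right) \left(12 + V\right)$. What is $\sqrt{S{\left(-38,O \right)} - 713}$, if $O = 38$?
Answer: $i \sqrt{713} \approx 26.702 i$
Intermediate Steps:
$S{\left(x,V \right)} = \left(12 + V\right) \left(V + x\right)$
$\sqrt{S{\left(-38,O \right)} - 713} = \sqrt{\left(38^{2} + 12 \cdot 38 + 12 \left(-38\right) + 38 \left(-38\right)\right) - 713} = \sqrt{\left(1444 + 456 - 456 - 1444\right) - 713} = \sqrt{0 - 713} = \sqrt{-713} = i \sqrt{713}$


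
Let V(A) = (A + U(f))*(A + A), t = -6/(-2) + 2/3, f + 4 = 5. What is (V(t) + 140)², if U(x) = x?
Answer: 2458624/81 ≈ 30353.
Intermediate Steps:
f = 1 (f = -4 + 5 = 1)
t = 11/3 (t = -6*(-½) + 2*(⅓) = 3 + ⅔ = 11/3 ≈ 3.6667)
V(A) = 2*A*(1 + A) (V(A) = (A + 1)*(A + A) = (1 + A)*(2*A) = 2*A*(1 + A))
(V(t) + 140)² = (2*(11/3)*(1 + 11/3) + 140)² = (2*(11/3)*(14/3) + 140)² = (308/9 + 140)² = (1568/9)² = 2458624/81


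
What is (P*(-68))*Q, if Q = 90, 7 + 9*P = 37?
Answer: -20400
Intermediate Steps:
P = 10/3 (P = -7/9 + (⅑)*37 = -7/9 + 37/9 = 10/3 ≈ 3.3333)
(P*(-68))*Q = ((10/3)*(-68))*90 = -680/3*90 = -20400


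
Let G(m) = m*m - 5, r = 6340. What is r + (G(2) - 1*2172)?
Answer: 4167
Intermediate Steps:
G(m) = -5 + m² (G(m) = m² - 5 = -5 + m²)
r + (G(2) - 1*2172) = 6340 + ((-5 + 2²) - 1*2172) = 6340 + ((-5 + 4) - 2172) = 6340 + (-1 - 2172) = 6340 - 2173 = 4167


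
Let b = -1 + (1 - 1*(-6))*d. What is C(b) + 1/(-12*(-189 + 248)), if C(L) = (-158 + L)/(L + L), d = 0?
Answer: 56285/708 ≈ 79.499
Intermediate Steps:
b = -1 (b = -1 + (1 - 1*(-6))*0 = -1 + (1 + 6)*0 = -1 + 7*0 = -1 + 0 = -1)
C(L) = (-158 + L)/(2*L) (C(L) = (-158 + L)/((2*L)) = (-158 + L)*(1/(2*L)) = (-158 + L)/(2*L))
C(b) + 1/(-12*(-189 + 248)) = (½)*(-158 - 1)/(-1) + 1/(-12*(-189 + 248)) = (½)*(-1)*(-159) + 1/(-12*59) = 159/2 + 1/(-708) = 159/2 - 1/708 = 56285/708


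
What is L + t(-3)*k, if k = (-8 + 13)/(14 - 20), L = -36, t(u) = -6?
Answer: -31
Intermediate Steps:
k = -5/6 (k = 5/(-6) = 5*(-1/6) = -5/6 ≈ -0.83333)
L + t(-3)*k = -36 - 6*(-5/6) = -36 + 5 = -31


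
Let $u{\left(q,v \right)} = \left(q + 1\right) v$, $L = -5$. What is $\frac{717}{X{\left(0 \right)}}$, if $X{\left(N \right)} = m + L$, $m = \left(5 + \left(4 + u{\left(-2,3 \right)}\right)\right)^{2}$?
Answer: $\frac{717}{31} \approx 23.129$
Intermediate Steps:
$u{\left(q,v \right)} = v \left(1 + q\right)$ ($u{\left(q,v \right)} = \left(1 + q\right) v = v \left(1 + q\right)$)
$m = 36$ ($m = \left(5 + \left(4 + 3 \left(1 - 2\right)\right)\right)^{2} = \left(5 + \left(4 + 3 \left(-1\right)\right)\right)^{2} = \left(5 + \left(4 - 3\right)\right)^{2} = \left(5 + 1\right)^{2} = 6^{2} = 36$)
$X{\left(N \right)} = 31$ ($X{\left(N \right)} = 36 - 5 = 31$)
$\frac{717}{X{\left(0 \right)}} = \frac{717}{31}$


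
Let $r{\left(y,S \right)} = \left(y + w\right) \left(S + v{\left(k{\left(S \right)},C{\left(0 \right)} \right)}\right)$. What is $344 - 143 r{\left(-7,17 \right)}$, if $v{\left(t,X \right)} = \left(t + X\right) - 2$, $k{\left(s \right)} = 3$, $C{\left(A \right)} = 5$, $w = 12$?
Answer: $-16101$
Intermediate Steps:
$v{\left(t,X \right)} = -2 + X + t$ ($v{\left(t,X \right)} = \left(X + t\right) - 2 = -2 + X + t$)
$r{\left(y,S \right)} = \left(6 + S\right) \left(12 + y\right)$ ($r{\left(y,S \right)} = \left(y + 12\right) \left(S + \left(-2 + 5 + 3\right)\right) = \left(12 + y\right) \left(S + 6\right) = \left(12 + y\right) \left(6 + S\right) = \left(6 + S\right) \left(12 + y\right)$)
$344 - 143 r{\left(-7,17 \right)} = 344 - 143 \left(72 + 6 \left(-7\right) + 12 \cdot 17 + 17 \left(-7\right)\right) = 344 - 143 \left(72 - 42 + 204 - 119\right) = 344 - 16445 = -16101$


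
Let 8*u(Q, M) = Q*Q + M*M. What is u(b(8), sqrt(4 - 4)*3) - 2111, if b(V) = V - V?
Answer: -2111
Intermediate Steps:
b(V) = 0
u(Q, M) = M**2/8 + Q**2/8 (u(Q, M) = (Q*Q + M*M)/8 = (Q**2 + M**2)/8 = (M**2 + Q**2)/8 = M**2/8 + Q**2/8)
u(b(8), sqrt(4 - 4)*3) - 2111 = ((sqrt(4 - 4)*3)**2/8 + (1/8)*0**2) - 2111 = ((sqrt(0)*3)**2/8 + (1/8)*0) - 2111 = ((0*3)**2/8 + 0) - 2111 = ((1/8)*0**2 + 0) - 2111 = ((1/8)*0 + 0) - 2111 = (0 + 0) - 2111 = 0 - 2111 = -2111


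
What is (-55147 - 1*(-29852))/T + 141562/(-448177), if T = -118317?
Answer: -5412553939/53026958109 ≈ -0.10207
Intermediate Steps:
(-55147 - 1*(-29852))/T + 141562/(-448177) = (-55147 - 1*(-29852))/(-118317) + 141562/(-448177) = (-55147 + 29852)*(-1/118317) + 141562*(-1/448177) = -25295*(-1/118317) - 141562/448177 = 25295/118317 - 141562/448177 = -5412553939/53026958109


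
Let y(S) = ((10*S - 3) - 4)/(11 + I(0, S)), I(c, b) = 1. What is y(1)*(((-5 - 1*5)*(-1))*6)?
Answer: 15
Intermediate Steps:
y(S) = -7/12 + 5*S/6 (y(S) = ((10*S - 3) - 4)/(11 + 1) = ((-3 + 10*S) - 4)/12 = (-7 + 10*S)*(1/12) = -7/12 + 5*S/6)
y(1)*(((-5 - 1*5)*(-1))*6) = (-7/12 + (⅚)*1)*(((-5 - 1*5)*(-1))*6) = (-7/12 + ⅚)*(((-5 - 5)*(-1))*6) = (-10*(-1)*6)/4 = (10*6)/4 = (¼)*60 = 15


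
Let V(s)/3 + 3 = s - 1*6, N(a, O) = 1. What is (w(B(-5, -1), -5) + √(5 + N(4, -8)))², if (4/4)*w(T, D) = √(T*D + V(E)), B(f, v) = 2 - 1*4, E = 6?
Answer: (1 + √6)² ≈ 11.899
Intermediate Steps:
V(s) = -27 + 3*s (V(s) = -9 + 3*(s - 1*6) = -9 + 3*(s - 6) = -9 + 3*(-6 + s) = -9 + (-18 + 3*s) = -27 + 3*s)
B(f, v) = -2 (B(f, v) = 2 - 4 = -2)
w(T, D) = √(-9 + D*T) (w(T, D) = √(T*D + (-27 + 3*6)) = √(D*T + (-27 + 18)) = √(D*T - 9) = √(-9 + D*T))
(w(B(-5, -1), -5) + √(5 + N(4, -8)))² = (√(-9 - 5*(-2)) + √(5 + 1))² = (√(-9 + 10) + √6)² = (√1 + √6)² = (1 + √6)²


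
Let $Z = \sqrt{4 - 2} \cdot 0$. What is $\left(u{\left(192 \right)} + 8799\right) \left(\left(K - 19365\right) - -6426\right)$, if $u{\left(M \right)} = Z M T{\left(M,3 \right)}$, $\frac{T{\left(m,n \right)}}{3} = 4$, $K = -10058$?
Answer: $-202350603$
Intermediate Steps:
$T{\left(m,n \right)} = 12$ ($T{\left(m,n \right)} = 3 \cdot 4 = 12$)
$Z = 0$ ($Z = \sqrt{2} \cdot 0 = 0$)
$u{\left(M \right)} = 0$ ($u{\left(M \right)} = 0 M 12 = 0 \cdot 12 = 0$)
$\left(u{\left(192 \right)} + 8799\right) \left(\left(K - 19365\right) - -6426\right) = \left(0 + 8799\right) \left(\left(-10058 - 19365\right) - -6426\right) = 8799 \left(\left(-10058 - 19365\right) + 6426\right) = 8799 \left(-29423 + 6426\right) = 8799 \left(-22997\right) = -202350603$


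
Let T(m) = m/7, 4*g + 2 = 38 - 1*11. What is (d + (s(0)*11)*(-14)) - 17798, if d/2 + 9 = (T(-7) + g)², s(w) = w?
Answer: -142087/8 ≈ -17761.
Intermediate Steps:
g = 25/4 (g = -½ + (38 - 1*11)/4 = -½ + (38 - 11)/4 = -½ + (¼)*27 = -½ + 27/4 = 25/4 ≈ 6.2500)
T(m) = m/7 (T(m) = m*(⅐) = m/7)
d = 297/8 (d = -18 + 2*((⅐)*(-7) + 25/4)² = -18 + 2*(-1 + 25/4)² = -18 + 2*(21/4)² = -18 + 2*(441/16) = -18 + 441/8 = 297/8 ≈ 37.125)
(d + (s(0)*11)*(-14)) - 17798 = (297/8 + (0*11)*(-14)) - 17798 = (297/8 + 0*(-14)) - 17798 = (297/8 + 0) - 17798 = 297/8 - 17798 = -142087/8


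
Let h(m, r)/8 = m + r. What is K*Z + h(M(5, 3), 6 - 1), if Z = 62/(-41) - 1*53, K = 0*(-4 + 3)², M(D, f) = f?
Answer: 64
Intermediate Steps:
h(m, r) = 8*m + 8*r (h(m, r) = 8*(m + r) = 8*m + 8*r)
K = 0 (K = 0*(-1)² = 0*1 = 0)
Z = -2235/41 (Z = 62*(-1/41) - 53 = -62/41 - 53 = -2235/41 ≈ -54.512)
K*Z + h(M(5, 3), 6 - 1) = 0*(-2235/41) + (8*3 + 8*(6 - 1)) = 0 + (24 + 8*5) = 0 + (24 + 40) = 0 + 64 = 64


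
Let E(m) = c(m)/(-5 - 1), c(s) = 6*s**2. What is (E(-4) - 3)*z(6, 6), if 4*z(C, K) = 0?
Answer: 0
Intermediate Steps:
z(C, K) = 0 (z(C, K) = (1/4)*0 = 0)
E(m) = -m**2 (E(m) = (6*m**2)/(-5 - 1) = (6*m**2)/(-6) = (6*m**2)*(-1/6) = -m**2)
(E(-4) - 3)*z(6, 6) = (-1*(-4)**2 - 3)*0 = (-1*16 - 3)*0 = (-16 - 3)*0 = -19*0 = 0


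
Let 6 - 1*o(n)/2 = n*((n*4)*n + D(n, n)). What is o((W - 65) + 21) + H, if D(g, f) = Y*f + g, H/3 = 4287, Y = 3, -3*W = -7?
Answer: 15597571/27 ≈ 5.7769e+5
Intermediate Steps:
W = 7/3 (W = -⅓*(-7) = 7/3 ≈ 2.3333)
H = 12861 (H = 3*4287 = 12861)
D(g, f) = g + 3*f (D(g, f) = 3*f + g = g + 3*f)
o(n) = 12 - 2*n*(4*n + 4*n²) (o(n) = 12 - 2*n*((n*4)*n + (n + 3*n)) = 12 - 2*n*((4*n)*n + 4*n) = 12 - 2*n*(4*n² + 4*n) = 12 - 2*n*(4*n + 4*n²))
o((W - 65) + 21) + H = (12 - 8*((7/3 - 65) + 21)² - 8*((7/3 - 65) + 21)³) + 12861 = (12 - 8*(-188/3 + 21)² - 8*(-188/3 + 21)³) + 12861 = (12 - 8*(-125/3)² - 8*(-125/3)³) + 12861 = (12 - 8*15625/9 - 8*(-1953125/27)) + 12861 = (12 - 125000/9 + 15625000/27) + 12861 = 15250324/27 + 12861 = 15597571/27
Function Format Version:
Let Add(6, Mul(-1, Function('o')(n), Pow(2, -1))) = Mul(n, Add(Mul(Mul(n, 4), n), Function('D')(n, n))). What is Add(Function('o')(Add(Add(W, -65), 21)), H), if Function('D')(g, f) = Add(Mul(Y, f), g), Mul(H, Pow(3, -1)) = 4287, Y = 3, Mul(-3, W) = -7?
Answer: Rational(15597571, 27) ≈ 5.7769e+5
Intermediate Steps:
W = Rational(7, 3) (W = Mul(Rational(-1, 3), -7) = Rational(7, 3) ≈ 2.3333)
H = 12861 (H = Mul(3, 4287) = 12861)
Function('D')(g, f) = Add(g, Mul(3, f)) (Function('D')(g, f) = Add(Mul(3, f), g) = Add(g, Mul(3, f)))
Function('o')(n) = Add(12, Mul(-2, n, Add(Mul(4, n), Mul(4, Pow(n, 2))))) (Function('o')(n) = Add(12, Mul(-2, Mul(n, Add(Mul(Mul(n, 4), n), Add(n, Mul(3, n)))))) = Add(12, Mul(-2, Mul(n, Add(Mul(Mul(4, n), n), Mul(4, n))))) = Add(12, Mul(-2, Mul(n, Add(Mul(4, Pow(n, 2)), Mul(4, n))))) = Add(12, Mul(-2, Mul(n, Add(Mul(4, n), Mul(4, Pow(n, 2)))))) = Add(12, Mul(-2, n, Add(Mul(4, n), Mul(4, Pow(n, 2))))))
Add(Function('o')(Add(Add(W, -65), 21)), H) = Add(Add(12, Mul(-8, Pow(Add(Add(Rational(7, 3), -65), 21), 2)), Mul(-8, Pow(Add(Add(Rational(7, 3), -65), 21), 3))), 12861) = Add(Add(12, Mul(-8, Pow(Add(Rational(-188, 3), 21), 2)), Mul(-8, Pow(Add(Rational(-188, 3), 21), 3))), 12861) = Add(Add(12, Mul(-8, Pow(Rational(-125, 3), 2)), Mul(-8, Pow(Rational(-125, 3), 3))), 12861) = Add(Add(12, Mul(-8, Rational(15625, 9)), Mul(-8, Rational(-1953125, 27))), 12861) = Add(Add(12, Rational(-125000, 9), Rational(15625000, 27)), 12861) = Add(Rational(15250324, 27), 12861) = Rational(15597571, 27)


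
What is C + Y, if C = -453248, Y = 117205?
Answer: -336043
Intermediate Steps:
C + Y = -453248 + 117205 = -336043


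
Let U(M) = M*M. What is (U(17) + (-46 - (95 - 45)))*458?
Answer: 88394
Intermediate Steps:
U(M) = M**2
(U(17) + (-46 - (95 - 45)))*458 = (17**2 + (-46 - (95 - 45)))*458 = (289 + (-46 - 1*50))*458 = (289 + (-46 - 50))*458 = (289 - 96)*458 = 193*458 = 88394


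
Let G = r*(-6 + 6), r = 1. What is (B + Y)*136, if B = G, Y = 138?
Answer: 18768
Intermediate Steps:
G = 0 (G = 1*(-6 + 6) = 1*0 = 0)
B = 0
(B + Y)*136 = (0 + 138)*136 = 138*136 = 18768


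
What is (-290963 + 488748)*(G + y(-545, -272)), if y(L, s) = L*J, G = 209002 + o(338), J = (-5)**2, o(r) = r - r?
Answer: 38642639945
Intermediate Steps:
o(r) = 0
J = 25
G = 209002 (G = 209002 + 0 = 209002)
y(L, s) = 25*L (y(L, s) = L*25 = 25*L)
(-290963 + 488748)*(G + y(-545, -272)) = (-290963 + 488748)*(209002 + 25*(-545)) = 197785*(209002 - 13625) = 197785*195377 = 38642639945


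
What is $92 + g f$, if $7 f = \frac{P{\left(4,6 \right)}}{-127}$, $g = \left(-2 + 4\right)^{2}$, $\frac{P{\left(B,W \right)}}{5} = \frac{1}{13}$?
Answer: $\frac{1063224}{11557} \approx 91.998$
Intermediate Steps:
$P{\left(B,W \right)} = \frac{5}{13}$
$g = 4$ ($g = 2^{2} = 4$)
$f = - \frac{5}{11557}$ ($f = \frac{\frac{5}{13} \frac{1}{-127}}{7} = \frac{\frac{5}{13} \left(- \frac{1}{127}\right)}{7} = \frac{1}{7} \left(- \frac{5}{1651}\right) = - \frac{5}{11557} \approx -0.00043264$)
$92 + g f = 92 + 4 \left(- \frac{5}{11557}\right) = 92 - \frac{20}{11557} = \frac{1063224}{11557}$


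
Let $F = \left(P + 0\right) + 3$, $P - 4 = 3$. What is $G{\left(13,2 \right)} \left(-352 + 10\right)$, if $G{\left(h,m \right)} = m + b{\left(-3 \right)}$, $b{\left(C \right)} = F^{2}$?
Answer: $-34884$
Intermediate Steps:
$P = 7$ ($P = 4 + 3 = 7$)
$F = 10$ ($F = \left(7 + 0\right) + 3 = 7 + 3 = 10$)
$b{\left(C \right)} = 100$ ($b{\left(C \right)} = 10^{2} = 100$)
$G{\left(h,m \right)} = 100 + m$ ($G{\left(h,m \right)} = m + 100 = 100 + m$)
$G{\left(13,2 \right)} \left(-352 + 10\right) = \left(100 + 2\right) \left(-352 + 10\right) = 102 \left(-342\right) = -34884$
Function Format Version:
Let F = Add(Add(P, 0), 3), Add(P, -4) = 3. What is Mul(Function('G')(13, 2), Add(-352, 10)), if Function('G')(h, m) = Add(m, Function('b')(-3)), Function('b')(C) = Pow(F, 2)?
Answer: -34884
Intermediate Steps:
P = 7 (P = Add(4, 3) = 7)
F = 10 (F = Add(Add(7, 0), 3) = Add(7, 3) = 10)
Function('b')(C) = 100 (Function('b')(C) = Pow(10, 2) = 100)
Function('G')(h, m) = Add(100, m) (Function('G')(h, m) = Add(m, 100) = Add(100, m))
Mul(Function('G')(13, 2), Add(-352, 10)) = Mul(Add(100, 2), Add(-352, 10)) = Mul(102, -342) = -34884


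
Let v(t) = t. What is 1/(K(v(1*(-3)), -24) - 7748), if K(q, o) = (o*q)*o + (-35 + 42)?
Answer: -1/9469 ≈ -0.00010561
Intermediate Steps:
K(q, o) = 7 + q*o**2 (K(q, o) = q*o**2 + 7 = 7 + q*o**2)
1/(K(v(1*(-3)), -24) - 7748) = 1/((7 + (1*(-3))*(-24)**2) - 7748) = 1/((7 - 3*576) - 7748) = 1/((7 - 1728) - 7748) = 1/(-1721 - 7748) = 1/(-9469) = -1/9469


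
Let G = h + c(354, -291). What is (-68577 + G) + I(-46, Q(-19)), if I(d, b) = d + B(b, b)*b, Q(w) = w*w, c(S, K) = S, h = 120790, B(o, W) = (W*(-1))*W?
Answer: -46993360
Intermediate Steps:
B(o, W) = -W**2 (B(o, W) = (-W)*W = -W**2)
Q(w) = w**2
I(d, b) = d - b**3 (I(d, b) = d + (-b**2)*b = d - b**3)
G = 121144 (G = 120790 + 354 = 121144)
(-68577 + G) + I(-46, Q(-19)) = (-68577 + 121144) + (-46 - ((-19)**2)**3) = 52567 + (-46 - 1*361**3) = 52567 + (-46 - 1*47045881) = 52567 + (-46 - 47045881) = 52567 - 47045927 = -46993360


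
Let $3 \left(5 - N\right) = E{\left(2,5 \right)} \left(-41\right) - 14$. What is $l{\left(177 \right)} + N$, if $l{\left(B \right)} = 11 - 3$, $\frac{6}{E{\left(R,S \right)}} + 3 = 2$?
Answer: $- \frac{193}{3} \approx -64.333$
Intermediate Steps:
$E{\left(R,S \right)} = -6$ ($E{\left(R,S \right)} = \frac{6}{-3 + 2} = \frac{6}{-1} = 6 \left(-1\right) = -6$)
$l{\left(B \right)} = 8$
$N = - \frac{217}{3}$ ($N = 5 - \frac{\left(-6\right) \left(-41\right) - 14}{3} = 5 - \frac{246 - 14}{3} = 5 - \frac{232}{3} = - \frac{217}{3} \approx -72.333$)
$l{\left(177 \right)} + N = 8 - \frac{217}{3} = - \frac{193}{3}$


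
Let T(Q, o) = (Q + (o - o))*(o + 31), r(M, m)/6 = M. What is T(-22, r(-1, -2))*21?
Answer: -11550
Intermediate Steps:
r(M, m) = 6*M
T(Q, o) = Q*(31 + o) (T(Q, o) = (Q + 0)*(31 + o) = Q*(31 + o))
T(-22, r(-1, -2))*21 = -22*(31 + 6*(-1))*21 = -22*(31 - 6)*21 = -22*25*21 = -550*21 = -11550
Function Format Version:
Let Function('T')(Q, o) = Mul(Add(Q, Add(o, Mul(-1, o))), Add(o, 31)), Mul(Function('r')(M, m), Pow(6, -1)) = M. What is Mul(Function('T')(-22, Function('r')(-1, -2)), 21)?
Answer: -11550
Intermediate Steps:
Function('r')(M, m) = Mul(6, M)
Function('T')(Q, o) = Mul(Q, Add(31, o)) (Function('T')(Q, o) = Mul(Add(Q, 0), Add(31, o)) = Mul(Q, Add(31, o)))
Mul(Function('T')(-22, Function('r')(-1, -2)), 21) = Mul(Mul(-22, Add(31, Mul(6, -1))), 21) = Mul(Mul(-22, Add(31, -6)), 21) = Mul(Mul(-22, 25), 21) = Mul(-550, 21) = -11550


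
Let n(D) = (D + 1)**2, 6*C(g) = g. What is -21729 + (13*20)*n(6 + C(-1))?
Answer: -86296/9 ≈ -9588.4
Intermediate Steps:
C(g) = g/6
n(D) = (1 + D)**2
-21729 + (13*20)*n(6 + C(-1)) = -21729 + (13*20)*(1 + (6 + (1/6)*(-1)))**2 = -21729 + 260*(1 + (6 - 1/6))**2 = -21729 + 260*(1 + 35/6)**2 = -21729 + 260*(41/6)**2 = -21729 + 260*(1681/36) = -21729 + 109265/9 = -86296/9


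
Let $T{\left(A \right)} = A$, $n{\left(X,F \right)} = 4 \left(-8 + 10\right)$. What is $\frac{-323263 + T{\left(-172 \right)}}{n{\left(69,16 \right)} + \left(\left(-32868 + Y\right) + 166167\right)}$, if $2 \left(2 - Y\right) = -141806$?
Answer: $- \frac{323435}{204212} \approx -1.5838$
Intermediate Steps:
$Y = 70905$ ($Y = 2 - -70903 = 2 + 70903 = 70905$)
$n{\left(X,F \right)} = 8$ ($n{\left(X,F \right)} = 4 \cdot 2 = 8$)
$\frac{-323263 + T{\left(-172 \right)}}{n{\left(69,16 \right)} + \left(\left(-32868 + Y\right) + 166167\right)} = \frac{-323263 - 172}{8 + \left(\left(-32868 + 70905\right) + 166167\right)} = - \frac{323435}{8 + \left(38037 + 166167\right)} = - \frac{323435}{8 + 204204} = - \frac{323435}{204212}$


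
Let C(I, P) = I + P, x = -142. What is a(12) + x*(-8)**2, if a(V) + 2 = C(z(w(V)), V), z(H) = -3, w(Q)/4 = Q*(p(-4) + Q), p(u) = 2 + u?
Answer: -9081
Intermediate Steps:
w(Q) = 4*Q*(-2 + Q) (w(Q) = 4*(Q*((2 - 4) + Q)) = 4*(Q*(-2 + Q)) = 4*Q*(-2 + Q))
a(V) = -5 + V (a(V) = -2 + (-3 + V) = -5 + V)
a(12) + x*(-8)**2 = (-5 + 12) - 142*(-8)**2 = 7 - 142*64 = 7 - 9088 = -9081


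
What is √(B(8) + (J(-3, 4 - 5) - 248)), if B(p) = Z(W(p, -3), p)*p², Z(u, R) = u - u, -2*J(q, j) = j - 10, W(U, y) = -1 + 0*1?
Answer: I*√970/2 ≈ 15.572*I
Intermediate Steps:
W(U, y) = -1 (W(U, y) = -1 + 0 = -1)
J(q, j) = 5 - j/2 (J(q, j) = -(j - 10)/2 = -(-10 + j)/2 = 5 - j/2)
Z(u, R) = 0
B(p) = 0 (B(p) = 0*p² = 0)
√(B(8) + (J(-3, 4 - 5) - 248)) = √(0 + ((5 - (4 - 5)/2) - 248)) = √(0 + ((5 - ½*(-1)) - 248)) = √(0 + ((5 + ½) - 248)) = √(0 + (11/2 - 248)) = √(0 - 485/2) = √(-485/2) = I*√970/2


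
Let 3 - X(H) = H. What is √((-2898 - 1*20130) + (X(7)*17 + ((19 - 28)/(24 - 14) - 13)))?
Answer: I*√2310990/10 ≈ 152.02*I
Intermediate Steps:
X(H) = 3 - H
√((-2898 - 1*20130) + (X(7)*17 + ((19 - 28)/(24 - 14) - 13))) = √((-2898 - 1*20130) + ((3 - 1*7)*17 + ((19 - 28)/(24 - 14) - 13))) = √((-2898 - 20130) + ((3 - 7)*17 + (-9/10 - 13))) = √(-23028 + (-4*17 + (-9*⅒ - 13))) = √(-23028 + (-68 + (-9/10 - 13))) = √(-23028 + (-68 - 139/10)) = √(-23028 - 819/10) = √(-231099/10) = I*√2310990/10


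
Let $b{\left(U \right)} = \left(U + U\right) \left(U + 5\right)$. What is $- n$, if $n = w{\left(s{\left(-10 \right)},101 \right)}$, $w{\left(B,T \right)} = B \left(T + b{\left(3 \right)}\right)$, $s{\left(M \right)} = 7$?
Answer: $-1043$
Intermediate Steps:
$b{\left(U \right)} = 2 U \left(5 + U\right)$
$w{\left(B,T \right)} = B \left(48 + T\right)$ ($w{\left(B,T \right)} = B \left(T + 2 \cdot 3 \left(5 + 3\right)\right) = B \left(T + 2 \cdot 3 \cdot 8\right) = B \left(T + 48\right) = B \left(48 + T\right)$)
$n = 1043$ ($n = 7 \left(48 + 101\right) = 7 \cdot 149 = 1043$)
$- n = \left(-1\right) 1043 = -1043$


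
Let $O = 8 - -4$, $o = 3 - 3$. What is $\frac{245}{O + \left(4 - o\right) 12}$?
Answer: $\frac{49}{12} \approx 4.0833$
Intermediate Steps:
$o = 0$ ($o = 3 - 3 = 0$)
$O = 12$ ($O = 8 + 4 = 12$)
$\frac{245}{O + \left(4 - o\right) 12} = \frac{245}{12 + \left(4 - 0\right) 12} = \frac{245}{12 + \left(4 + 0\right) 12} = \frac{245}{12 + 4 \cdot 12} = \frac{245}{12 + 48} = \frac{245}{60} = 245 \cdot \frac{1}{60} = \frac{49}{12}$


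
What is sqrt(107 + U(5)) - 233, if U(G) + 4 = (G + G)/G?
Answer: -233 + sqrt(105) ≈ -222.75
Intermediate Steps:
U(G) = -2 (U(G) = -4 + (G + G)/G = -4 + (2*G)/G = -4 + 2 = -2)
sqrt(107 + U(5)) - 233 = sqrt(107 - 2) - 233 = sqrt(105) - 233 = -233 + sqrt(105)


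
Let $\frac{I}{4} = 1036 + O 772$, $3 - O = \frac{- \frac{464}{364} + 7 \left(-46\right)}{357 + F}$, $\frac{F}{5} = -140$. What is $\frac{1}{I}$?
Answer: $\frac{31213}{327661120} \approx 9.526 \cdot 10^{-5}$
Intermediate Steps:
$F = -700$ ($F = 5 \left(-140\right) = -700$)
$O = \frac{64221}{31213}$ ($O = 3 - \frac{- \frac{464}{364} + 7 \left(-46\right)}{357 - 700} = 3 - \frac{\left(-464\right) \frac{1}{364} - 322}{-343} = 3 - \left(- \frac{116}{91} - 322\right) \left(- \frac{1}{343}\right) = 3 - \left(- \frac{29418}{91}\right) \left(- \frac{1}{343}\right) = 3 - \frac{29418}{31213} = \frac{64221}{31213} \approx 2.0575$)
$I = \frac{327661120}{31213}$ ($I = 4 \left(1036 + \frac{64221}{31213} \cdot 772\right) = 4 \left(1036 + \frac{49578612}{31213}\right) = 4 \cdot \frac{81915280}{31213} = \frac{327661120}{31213} \approx 10498.0$)
$\frac{1}{I} = \frac{1}{\frac{327661120}{31213}} = \frac{31213}{327661120}$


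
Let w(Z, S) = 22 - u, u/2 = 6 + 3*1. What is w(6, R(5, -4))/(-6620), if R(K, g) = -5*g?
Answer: -1/1655 ≈ -0.00060423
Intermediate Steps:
u = 18 (u = 2*(6 + 3*1) = 2*(6 + 3) = 2*9 = 18)
w(Z, S) = 4 (w(Z, S) = 22 - 1*18 = 22 - 18 = 4)
w(6, R(5, -4))/(-6620) = 4/(-6620) = 4*(-1/6620) = -1/1655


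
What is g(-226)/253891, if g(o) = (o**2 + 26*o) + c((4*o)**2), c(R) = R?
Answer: 862416/253891 ≈ 3.3968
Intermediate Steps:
g(o) = 17*o**2 + 26*o (g(o) = (o**2 + 26*o) + (4*o)**2 = (o**2 + 26*o) + 16*o**2 = 17*o**2 + 26*o)
g(-226)/253891 = -226*(26 + 17*(-226))/253891 = -226*(26 - 3842)*(1/253891) = -226*(-3816)*(1/253891) = 862416*(1/253891) = 862416/253891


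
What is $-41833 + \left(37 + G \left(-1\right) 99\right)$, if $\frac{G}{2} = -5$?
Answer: $-40806$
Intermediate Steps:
$G = -10$ ($G = 2 \left(-5\right) = -10$)
$-41833 + \left(37 + G \left(-1\right) 99\right) = -41833 + \left(37 + \left(-10\right) \left(-1\right) 99\right) = -41833 + \left(37 + 10 \cdot 99\right) = -41833 + \left(37 + 990\right) = -41833 + 1027 = -40806$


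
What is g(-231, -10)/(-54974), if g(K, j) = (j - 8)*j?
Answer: -90/27487 ≈ -0.0032743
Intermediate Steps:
g(K, j) = j*(-8 + j) (g(K, j) = (-8 + j)*j = j*(-8 + j))
g(-231, -10)/(-54974) = -10*(-8 - 10)/(-54974) = -10*(-18)*(-1/54974) = 180*(-1/54974) = -90/27487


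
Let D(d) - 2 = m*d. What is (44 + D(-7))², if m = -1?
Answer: 2809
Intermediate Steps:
D(d) = 2 - d
(44 + D(-7))² = (44 + (2 - 1*(-7)))² = (44 + (2 + 7))² = (44 + 9)² = 53² = 2809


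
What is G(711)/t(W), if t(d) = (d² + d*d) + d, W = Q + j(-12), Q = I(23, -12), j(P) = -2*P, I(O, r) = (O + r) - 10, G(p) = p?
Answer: 237/425 ≈ 0.55765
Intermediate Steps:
I(O, r) = -10 + O + r
Q = 1 (Q = -10 + 23 - 12 = 1)
W = 25 (W = 1 - 2*(-12) = 1 + 24 = 25)
t(d) = d + 2*d² (t(d) = (d² + d²) + d = 2*d² + d = d + 2*d²)
G(711)/t(W) = 711/((25*(1 + 2*25))) = 711/((25*(1 + 50))) = 711/((25*51)) = 711/1275 = 711*(1/1275) = 237/425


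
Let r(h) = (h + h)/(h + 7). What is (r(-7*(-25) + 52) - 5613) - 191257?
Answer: -23033563/117 ≈ -1.9687e+5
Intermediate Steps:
r(h) = 2*h/(7 + h) (r(h) = (2*h)/(7 + h) = 2*h/(7 + h))
(r(-7*(-25) + 52) - 5613) - 191257 = (2*(-7*(-25) + 52)/(7 + (-7*(-25) + 52)) - 5613) - 191257 = (2*(175 + 52)/(7 + (175 + 52)) - 5613) - 191257 = (2*227/(7 + 227) - 5613) - 191257 = (2*227/234 - 5613) - 191257 = (2*227*(1/234) - 5613) - 191257 = (227/117 - 5613) - 191257 = -656494/117 - 191257 = -23033563/117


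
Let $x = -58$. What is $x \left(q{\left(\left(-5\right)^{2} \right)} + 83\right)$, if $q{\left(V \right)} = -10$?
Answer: $-4234$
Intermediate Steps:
$x \left(q{\left(\left(-5\right)^{2} \right)} + 83\right) = - 58 \left(-10 + 83\right) = \left(-58\right) 73 = -4234$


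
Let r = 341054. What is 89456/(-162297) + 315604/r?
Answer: 10356127882/27676020519 ≈ 0.37419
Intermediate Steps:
89456/(-162297) + 315604/r = 89456/(-162297) + 315604/341054 = 89456*(-1/162297) + 315604*(1/341054) = -89456/162297 + 157802/170527 = 10356127882/27676020519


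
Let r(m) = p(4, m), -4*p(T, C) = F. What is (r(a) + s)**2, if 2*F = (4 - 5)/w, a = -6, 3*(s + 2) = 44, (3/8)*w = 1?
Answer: 5958481/36864 ≈ 161.63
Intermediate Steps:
w = 8/3 (w = (8/3)*1 = 8/3 ≈ 2.6667)
s = 38/3 (s = -2 + (1/3)*44 = -2 + 44/3 = 38/3 ≈ 12.667)
F = -3/16 (F = ((4 - 5)/(8/3))/2 = (-1*3/8)/2 = (1/2)*(-3/8) = -3/16 ≈ -0.18750)
p(T, C) = 3/64 (p(T, C) = -1/4*(-3/16) = 3/64)
r(m) = 3/64
(r(a) + s)**2 = (3/64 + 38/3)**2 = (2441/192)**2 = 5958481/36864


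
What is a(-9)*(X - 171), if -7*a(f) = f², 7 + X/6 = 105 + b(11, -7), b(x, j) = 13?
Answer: -40095/7 ≈ -5727.9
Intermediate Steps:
X = 666 (X = -42 + 6*(105 + 13) = -42 + 6*118 = -42 + 708 = 666)
a(f) = -f²/7
a(-9)*(X - 171) = (-⅐*(-9)²)*(666 - 171) = -⅐*81*495 = -81/7*495 = -40095/7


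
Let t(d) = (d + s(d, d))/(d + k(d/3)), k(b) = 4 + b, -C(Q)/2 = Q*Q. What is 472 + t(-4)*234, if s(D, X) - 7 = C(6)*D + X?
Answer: -99793/2 ≈ -49897.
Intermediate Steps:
C(Q) = -2*Q² (C(Q) = -2*Q*Q = -2*Q²)
s(D, X) = 7 + X - 72*D (s(D, X) = 7 + ((-2*6²)*D + X) = 7 + ((-2*36)*D + X) = 7 + (-72*D + X) = 7 + (X - 72*D) = 7 + X - 72*D)
t(d) = (7 - 70*d)/(4 + 4*d/3) (t(d) = (d + (7 + d - 72*d))/(d + (4 + d/3)) = (d + (7 - 71*d))/(d + (4 + d*(⅓))) = (7 - 70*d)/(d + (4 + d/3)) = (7 - 70*d)/(4 + 4*d/3))
472 + t(-4)*234 = 472 + (21*(1 - 10*(-4))/(4*(3 - 4)))*234 = 472 + ((21/4)*(1 + 40)/(-1))*234 = 472 + ((21/4)*(-1)*41)*234 = 472 - 861/4*234 = 472 - 100737/2 = -99793/2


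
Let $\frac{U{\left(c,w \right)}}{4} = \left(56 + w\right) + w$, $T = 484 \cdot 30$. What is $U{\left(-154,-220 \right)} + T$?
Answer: $12984$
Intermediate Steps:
$T = 14520$
$U{\left(c,w \right)} = 224 + 8 w$ ($U{\left(c,w \right)} = 4 \left(\left(56 + w\right) + w\right) = 4 \left(56 + 2 w\right) = 224 + 8 w$)
$U{\left(-154,-220 \right)} + T = \left(224 + 8 \left(-220\right)\right) + 14520 = \left(224 - 1760\right) + 14520 = -1536 + 14520 = 12984$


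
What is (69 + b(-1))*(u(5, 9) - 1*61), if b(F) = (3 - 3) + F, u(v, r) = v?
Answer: -3808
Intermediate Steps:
b(F) = F (b(F) = 0 + F = F)
(69 + b(-1))*(u(5, 9) - 1*61) = (69 - 1)*(5 - 1*61) = 68*(5 - 61) = 68*(-56) = -3808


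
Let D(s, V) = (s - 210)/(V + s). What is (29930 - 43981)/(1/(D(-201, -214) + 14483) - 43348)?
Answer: 84458537656/260558585473 ≈ 0.32414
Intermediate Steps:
D(s, V) = (-210 + s)/(V + s)
(29930 - 43981)/(1/(D(-201, -214) + 14483) - 43348) = (29930 - 43981)/(1/((-210 - 201)/(-214 - 201) + 14483) - 43348) = -14051/(1/(-411/(-415) + 14483) - 43348) = -14051/(1/(-1/415*(-411) + 14483) - 43348) = -14051/(1/(411/415 + 14483) - 43348) = -14051/(1/(6010856/415) - 43348) = -14051/(415/6010856 - 43348) = -14051/(-260558585473/6010856) = -14051*(-6010856/260558585473) = 84458537656/260558585473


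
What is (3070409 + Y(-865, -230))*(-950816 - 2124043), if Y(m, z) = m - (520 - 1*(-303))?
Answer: -9435884385339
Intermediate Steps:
Y(m, z) = -823 + m (Y(m, z) = m - (520 + 303) = m - 1*823 = m - 823 = -823 + m)
(3070409 + Y(-865, -230))*(-950816 - 2124043) = (3070409 + (-823 - 865))*(-950816 - 2124043) = (3070409 - 1688)*(-3074859) = 3068721*(-3074859) = -9435884385339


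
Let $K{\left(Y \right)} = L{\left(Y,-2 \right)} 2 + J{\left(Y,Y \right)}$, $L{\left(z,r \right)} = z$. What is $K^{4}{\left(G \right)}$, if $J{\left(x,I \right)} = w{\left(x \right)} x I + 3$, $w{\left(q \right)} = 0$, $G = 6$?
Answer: $50625$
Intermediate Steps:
$J{\left(x,I \right)} = 3$ ($J{\left(x,I \right)} = 0 x I + 3 = 0 I + 3 = 0 + 3 = 3$)
$K{\left(Y \right)} = 3 + 2 Y$ ($K{\left(Y \right)} = Y 2 + 3 = 2 Y + 3 = 3 + 2 Y$)
$K^{4}{\left(G \right)} = \left(3 + 2 \cdot 6\right)^{4} = \left(3 + 12\right)^{4} = 15^{4} = 50625$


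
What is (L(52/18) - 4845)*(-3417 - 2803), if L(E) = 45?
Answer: 29856000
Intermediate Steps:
(L(52/18) - 4845)*(-3417 - 2803) = (45 - 4845)*(-3417 - 2803) = -4800*(-6220) = 29856000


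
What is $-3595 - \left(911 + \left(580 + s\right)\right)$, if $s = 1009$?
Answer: $-6095$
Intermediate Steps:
$-3595 - \left(911 + \left(580 + s\right)\right) = -3595 - \left(911 + \left(580 + 1009\right)\right) = -3595 - \left(911 + 1589\right) = -3595 - 2500 = -6095$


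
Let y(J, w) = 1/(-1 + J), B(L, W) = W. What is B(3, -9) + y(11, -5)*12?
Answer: -39/5 ≈ -7.8000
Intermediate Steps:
B(3, -9) + y(11, -5)*12 = -9 + 12/(-1 + 11) = -9 + 12/10 = -9 + (1/10)*12 = -9 + 6/5 = -39/5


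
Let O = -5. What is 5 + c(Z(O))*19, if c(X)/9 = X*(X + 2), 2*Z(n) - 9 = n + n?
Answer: -493/4 ≈ -123.25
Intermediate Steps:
Z(n) = 9/2 + n (Z(n) = 9/2 + (n + n)/2 = 9/2 + (2*n)/2 = 9/2 + n)
c(X) = 9*X*(2 + X) (c(X) = 9*(X*(X + 2)) = 9*(X*(2 + X)) = 9*X*(2 + X))
5 + c(Z(O))*19 = 5 + (9*(9/2 - 5)*(2 + (9/2 - 5)))*19 = 5 + (9*(-½)*(2 - ½))*19 = 5 + (9*(-½)*(3/2))*19 = 5 - 27/4*19 = 5 - 513/4 = -493/4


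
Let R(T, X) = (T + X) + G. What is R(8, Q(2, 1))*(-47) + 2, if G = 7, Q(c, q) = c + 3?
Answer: -938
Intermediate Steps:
Q(c, q) = 3 + c
R(T, X) = 7 + T + X (R(T, X) = (T + X) + 7 = 7 + T + X)
R(8, Q(2, 1))*(-47) + 2 = (7 + 8 + (3 + 2))*(-47) + 2 = (7 + 8 + 5)*(-47) + 2 = 20*(-47) + 2 = -940 + 2 = -938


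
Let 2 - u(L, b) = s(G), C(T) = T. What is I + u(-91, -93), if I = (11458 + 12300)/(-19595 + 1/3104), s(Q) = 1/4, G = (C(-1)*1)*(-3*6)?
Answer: 130780825/243291516 ≈ 0.53755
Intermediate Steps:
G = 18 (G = (-1*1)*(-3*6) = -1*(-18) = 18)
s(Q) = 1/4
I = -73744832/60822879 (I = 23758/(-19595 + 1/3104) = 23758/(-60822879/3104) = 23758*(-3104/60822879) = -73744832/60822879 ≈ -1.2125)
u(L, b) = 7/4 (u(L, b) = 2 - 1*1/4 = 2 - 1/4 = 7/4)
I + u(-91, -93) = -73744832/60822879 + 7/4 = 130780825/243291516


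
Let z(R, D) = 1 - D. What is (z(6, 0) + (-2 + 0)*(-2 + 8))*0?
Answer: 0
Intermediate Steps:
(z(6, 0) + (-2 + 0)*(-2 + 8))*0 = ((1 - 1*0) + (-2 + 0)*(-2 + 8))*0 = ((1 + 0) - 2*6)*0 = (1 - 12)*0 = -11*0 = 0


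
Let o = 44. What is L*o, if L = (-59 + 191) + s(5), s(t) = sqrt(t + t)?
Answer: 5808 + 44*sqrt(10) ≈ 5947.1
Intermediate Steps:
s(t) = sqrt(2)*sqrt(t) (s(t) = sqrt(2*t) = sqrt(2)*sqrt(t))
L = 132 + sqrt(10) (L = (-59 + 191) + sqrt(2)*sqrt(5) = 132 + sqrt(10) ≈ 135.16)
L*o = (132 + sqrt(10))*44 = 5808 + 44*sqrt(10)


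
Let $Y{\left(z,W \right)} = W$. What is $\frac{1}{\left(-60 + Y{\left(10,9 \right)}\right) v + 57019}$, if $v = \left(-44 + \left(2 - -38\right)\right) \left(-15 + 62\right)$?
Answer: $\frac{1}{66607} \approx 1.5013 \cdot 10^{-5}$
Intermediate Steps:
$v = -188$ ($v = \left(-44 + \left(2 + 38\right)\right) 47 = \left(-44 + 40\right) 47 = \left(-4\right) 47 = -188$)
$\frac{1}{\left(-60 + Y{\left(10,9 \right)}\right) v + 57019} = \frac{1}{\left(-60 + 9\right) \left(-188\right) + 57019} = \frac{1}{\left(-51\right) \left(-188\right) + 57019} = \frac{1}{9588 + 57019} = \frac{1}{66607}$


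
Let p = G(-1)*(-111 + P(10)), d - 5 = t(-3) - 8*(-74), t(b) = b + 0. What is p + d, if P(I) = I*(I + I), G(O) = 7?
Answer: 1217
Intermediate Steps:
t(b) = b
P(I) = 2*I**2 (P(I) = I*(2*I) = 2*I**2)
d = 594 (d = 5 + (-3 - 8*(-74)) = 5 + (-3 + 592) = 5 + 589 = 594)
p = 623 (p = 7*(-111 + 2*10**2) = 7*(-111 + 2*100) = 7*(-111 + 200) = 7*89 = 623)
p + d = 623 + 594 = 1217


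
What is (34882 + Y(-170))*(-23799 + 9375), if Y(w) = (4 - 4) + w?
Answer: -500685888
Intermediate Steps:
Y(w) = w (Y(w) = 0 + w = w)
(34882 + Y(-170))*(-23799 + 9375) = (34882 - 170)*(-23799 + 9375) = 34712*(-14424) = -500685888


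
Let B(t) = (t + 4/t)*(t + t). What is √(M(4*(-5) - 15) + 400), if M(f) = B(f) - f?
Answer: √2893 ≈ 53.787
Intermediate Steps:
B(t) = 2*t*(t + 4/t) (B(t) = (t + 4/t)*(2*t) = 2*t*(t + 4/t))
M(f) = 8 - f + 2*f² (M(f) = (8 + 2*f²) - f = 8 - f + 2*f²)
√(M(4*(-5) - 15) + 400) = √((8 - (4*(-5) - 15) + 2*(4*(-5) - 15)²) + 400) = √((8 - (-20 - 15) + 2*(-20 - 15)²) + 400) = √((8 - 1*(-35) + 2*(-35)²) + 400) = √((8 + 35 + 2*1225) + 400) = √((8 + 35 + 2450) + 400) = √(2493 + 400) = √2893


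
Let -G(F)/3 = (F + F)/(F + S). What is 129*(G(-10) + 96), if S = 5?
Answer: 10836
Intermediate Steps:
G(F) = -6*F/(5 + F) (G(F) = -3*(F + F)/(F + 5) = -3*2*F/(5 + F) = -6*F/(5 + F))
129*(G(-10) + 96) = 129*(-6*(-10)/(5 - 10) + 96) = 129*(-6*(-10)/(-5) + 96) = 129*(-6*(-10)*(-⅕) + 96) = 129*(-12 + 96) = 129*84 = 10836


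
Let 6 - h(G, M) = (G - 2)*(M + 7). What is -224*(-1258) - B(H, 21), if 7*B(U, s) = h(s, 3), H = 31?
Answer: 1972728/7 ≈ 2.8182e+5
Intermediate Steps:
h(G, M) = 6 - (-2 + G)*(7 + M) (h(G, M) = 6 - (G - 2)*(M + 7) = 6 - (-2 + G)*(7 + M))
B(U, s) = 26/7 - 10*s/7 (B(U, s) = (20 - 7*s + 2*3 - 1*s*3)/7 = (20 - 7*s + 6 - 3*s)/7 = (26 - 10*s)/7 = 26/7 - 10*s/7)
-224*(-1258) - B(H, 21) = -224*(-1258) - (26/7 - 10/7*21) = 281792 - (26/7 - 30) = 281792 - 1*(-184/7) = 281792 + 184/7 = 1972728/7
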